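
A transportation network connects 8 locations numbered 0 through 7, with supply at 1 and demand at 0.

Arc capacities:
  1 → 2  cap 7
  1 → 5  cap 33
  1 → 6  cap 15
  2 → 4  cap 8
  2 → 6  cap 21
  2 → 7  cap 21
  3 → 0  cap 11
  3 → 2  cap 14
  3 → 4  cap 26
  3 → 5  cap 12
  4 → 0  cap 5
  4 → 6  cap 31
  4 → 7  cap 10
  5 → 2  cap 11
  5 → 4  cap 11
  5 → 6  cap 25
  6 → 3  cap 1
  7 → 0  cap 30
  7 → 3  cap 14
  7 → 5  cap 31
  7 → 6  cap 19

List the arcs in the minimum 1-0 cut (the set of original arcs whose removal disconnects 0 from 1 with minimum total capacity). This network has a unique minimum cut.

augment #1: 1→2→4→0 push 5
augment #2: 1→2→7→0 push 2
augment #3: 1→6→3→0 push 1
augment #4: 1→5→2→7→0 push 11
augment #5: 1→5→4→7→0 push 10
augment #6: 1→5→4→2→7→0 push 1
max flow = 30; residual-reachable set from 1 gives S-side
cut edges (S→T): {(1,2), (5,2), (5,4), (6,3)} total cap 30

Min-cut arcs: {(1,2), (5,2), (5,4), (6,3)} (total capacity 30)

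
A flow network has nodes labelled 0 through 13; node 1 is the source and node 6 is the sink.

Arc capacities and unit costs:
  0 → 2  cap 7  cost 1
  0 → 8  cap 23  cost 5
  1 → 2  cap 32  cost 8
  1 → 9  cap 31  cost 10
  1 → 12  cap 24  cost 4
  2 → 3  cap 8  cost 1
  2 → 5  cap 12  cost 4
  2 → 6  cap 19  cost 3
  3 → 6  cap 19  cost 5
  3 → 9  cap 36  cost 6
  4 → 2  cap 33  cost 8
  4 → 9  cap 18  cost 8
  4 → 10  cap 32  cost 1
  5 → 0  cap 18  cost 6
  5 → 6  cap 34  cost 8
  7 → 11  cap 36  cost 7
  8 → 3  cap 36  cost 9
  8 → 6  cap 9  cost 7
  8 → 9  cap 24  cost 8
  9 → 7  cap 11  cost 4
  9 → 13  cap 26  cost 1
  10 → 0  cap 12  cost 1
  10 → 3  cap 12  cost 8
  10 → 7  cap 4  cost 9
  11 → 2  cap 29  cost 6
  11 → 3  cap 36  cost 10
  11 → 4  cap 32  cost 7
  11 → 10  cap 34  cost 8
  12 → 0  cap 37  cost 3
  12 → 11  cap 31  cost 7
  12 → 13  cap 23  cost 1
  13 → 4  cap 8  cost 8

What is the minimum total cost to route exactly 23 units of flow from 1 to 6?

Minimum cost for 23 units: 265

shortest-cost path #1: 1→2→6 push 19 @ unit cost 11 (adds 209)
shortest-cost path #2: 1→2→3→6 push 4 @ unit cost 14 (adds 56)
total cost = 265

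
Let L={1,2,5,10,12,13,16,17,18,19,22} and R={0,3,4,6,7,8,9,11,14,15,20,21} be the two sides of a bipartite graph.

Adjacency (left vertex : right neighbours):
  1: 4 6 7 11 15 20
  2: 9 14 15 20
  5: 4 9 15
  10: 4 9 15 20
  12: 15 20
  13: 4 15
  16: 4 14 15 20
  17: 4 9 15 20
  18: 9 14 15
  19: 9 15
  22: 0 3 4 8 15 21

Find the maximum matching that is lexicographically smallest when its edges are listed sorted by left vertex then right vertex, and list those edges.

|M| = 7 (so the lex-smallest maximum matching has 7 edges)
process left vertices in ascending order; for each, take the smallest-labelled available neighbour that still permits 7 edges overall, or leave it unmatched if none does
lex-smallest matching: {1-6, 2-9, 5-4, 10-15, 12-20, 16-14, 22-0}

Lex-smallest maximum matching: {(1,6), (2,9), (5,4), (10,15), (12,20), (16,14), (22,0)}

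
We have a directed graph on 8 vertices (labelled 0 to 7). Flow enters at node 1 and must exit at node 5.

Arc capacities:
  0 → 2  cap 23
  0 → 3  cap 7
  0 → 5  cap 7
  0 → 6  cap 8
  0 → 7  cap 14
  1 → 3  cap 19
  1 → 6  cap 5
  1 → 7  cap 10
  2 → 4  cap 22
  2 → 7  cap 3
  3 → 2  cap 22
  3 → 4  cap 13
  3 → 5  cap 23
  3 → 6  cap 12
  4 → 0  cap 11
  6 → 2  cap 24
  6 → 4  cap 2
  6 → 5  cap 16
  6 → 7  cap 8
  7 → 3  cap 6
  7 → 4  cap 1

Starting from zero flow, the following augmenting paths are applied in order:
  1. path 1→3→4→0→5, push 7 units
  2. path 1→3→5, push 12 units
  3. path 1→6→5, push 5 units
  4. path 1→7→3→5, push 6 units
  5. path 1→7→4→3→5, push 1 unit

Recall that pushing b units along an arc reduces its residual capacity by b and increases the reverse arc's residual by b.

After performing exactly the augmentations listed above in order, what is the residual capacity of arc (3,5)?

Residual capacity of (3,5): 4

after path 1 (1→3→4→0→5, push 7): res(3,5)=23
after path 2 (1→3→5, push 12): res(3,5)=11
after path 3 (1→6→5, push 5): res(3,5)=11
after path 4 (1→7→3→5, push 6): res(3,5)=5
after path 5 (1→7→4→3→5, push 1): res(3,5)=4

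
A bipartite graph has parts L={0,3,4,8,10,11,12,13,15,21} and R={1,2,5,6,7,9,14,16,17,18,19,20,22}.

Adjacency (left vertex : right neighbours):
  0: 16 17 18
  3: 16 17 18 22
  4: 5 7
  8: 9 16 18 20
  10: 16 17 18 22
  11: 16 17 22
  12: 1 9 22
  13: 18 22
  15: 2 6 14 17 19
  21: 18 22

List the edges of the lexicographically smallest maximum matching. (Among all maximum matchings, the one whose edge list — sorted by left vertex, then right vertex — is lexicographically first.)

|M| = 8 (so the lex-smallest maximum matching has 8 edges)
process left vertices in ascending order; for each, take the smallest-labelled available neighbour that still permits 8 edges overall, or leave it unmatched if none does
lex-smallest matching: {0-16, 3-17, 4-5, 8-9, 10-18, 11-22, 12-1, 15-2}

Lex-smallest maximum matching: {(0,16), (3,17), (4,5), (8,9), (10,18), (11,22), (12,1), (15,2)}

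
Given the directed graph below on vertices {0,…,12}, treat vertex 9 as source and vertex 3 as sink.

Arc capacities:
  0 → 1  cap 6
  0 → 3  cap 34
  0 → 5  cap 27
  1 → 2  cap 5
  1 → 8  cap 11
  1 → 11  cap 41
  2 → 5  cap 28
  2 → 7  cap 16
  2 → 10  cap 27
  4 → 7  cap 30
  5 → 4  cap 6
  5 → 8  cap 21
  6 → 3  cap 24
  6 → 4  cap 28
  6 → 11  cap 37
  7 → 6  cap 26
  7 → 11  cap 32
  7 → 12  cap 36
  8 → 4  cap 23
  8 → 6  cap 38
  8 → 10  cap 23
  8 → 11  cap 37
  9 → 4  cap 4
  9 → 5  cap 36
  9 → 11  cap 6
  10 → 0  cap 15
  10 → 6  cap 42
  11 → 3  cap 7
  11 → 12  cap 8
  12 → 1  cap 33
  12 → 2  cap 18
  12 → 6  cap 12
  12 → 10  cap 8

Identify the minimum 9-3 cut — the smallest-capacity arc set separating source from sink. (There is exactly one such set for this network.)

augment #1: 9→11→3 push 6
augment #2: 9→4→7→6→3 push 4
augment #3: 9→5→8→6→3 push 20
augment #4: 9→5→8→11→3 push 1
augment #5: 9→5→4→7→12→10→0→3 push 6
max flow = 37; residual-reachable set from 9 gives S-side
cut edges (S→T): {(5,4), (5,8), (9,4), (9,11)} total cap 37

Min-cut arcs: {(5,4), (5,8), (9,4), (9,11)} (total capacity 37)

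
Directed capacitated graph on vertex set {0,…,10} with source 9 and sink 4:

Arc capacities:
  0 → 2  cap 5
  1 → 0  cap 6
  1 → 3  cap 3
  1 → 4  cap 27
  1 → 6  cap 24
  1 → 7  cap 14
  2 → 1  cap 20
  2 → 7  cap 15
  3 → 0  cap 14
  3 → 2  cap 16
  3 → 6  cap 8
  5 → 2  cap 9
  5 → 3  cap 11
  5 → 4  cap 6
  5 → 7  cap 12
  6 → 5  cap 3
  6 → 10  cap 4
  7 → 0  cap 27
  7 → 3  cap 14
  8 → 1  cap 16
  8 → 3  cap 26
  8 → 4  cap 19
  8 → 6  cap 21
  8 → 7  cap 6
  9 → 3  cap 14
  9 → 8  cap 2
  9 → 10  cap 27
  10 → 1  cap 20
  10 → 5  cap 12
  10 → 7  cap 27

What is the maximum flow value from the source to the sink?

Maximum flow value: 35

augment #1: 9→8→4 bottleneck 2, total now 2
augment #2: 9→10→1→4 bottleneck 20, total now 22
augment #3: 9→10→5→4 bottleneck 6, total now 28
augment #4: 9→3→2→1→4 bottleneck 7, total now 35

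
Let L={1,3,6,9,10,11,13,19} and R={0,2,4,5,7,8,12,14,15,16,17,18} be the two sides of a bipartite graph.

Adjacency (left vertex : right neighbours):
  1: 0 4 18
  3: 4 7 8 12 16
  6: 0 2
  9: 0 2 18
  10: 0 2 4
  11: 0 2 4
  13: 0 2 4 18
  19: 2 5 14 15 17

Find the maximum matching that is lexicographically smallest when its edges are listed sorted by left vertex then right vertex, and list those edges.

|M| = 6 (so the lex-smallest maximum matching has 6 edges)
process left vertices in ascending order; for each, take the smallest-labelled available neighbour that still permits 6 edges overall, or leave it unmatched if none does
lex-smallest matching: {1-0, 3-7, 6-2, 9-18, 10-4, 19-5}

Lex-smallest maximum matching: {(1,0), (3,7), (6,2), (9,18), (10,4), (19,5)}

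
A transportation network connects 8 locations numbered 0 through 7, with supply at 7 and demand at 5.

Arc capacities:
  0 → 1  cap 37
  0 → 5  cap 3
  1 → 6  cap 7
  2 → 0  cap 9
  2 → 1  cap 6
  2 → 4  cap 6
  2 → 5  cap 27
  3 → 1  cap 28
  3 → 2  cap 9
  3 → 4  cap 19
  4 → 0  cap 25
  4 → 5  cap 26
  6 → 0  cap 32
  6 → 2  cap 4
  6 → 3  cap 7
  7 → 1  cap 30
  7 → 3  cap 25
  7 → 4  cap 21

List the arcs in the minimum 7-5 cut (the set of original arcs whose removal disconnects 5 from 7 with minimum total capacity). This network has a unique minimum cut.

augment #1: 7→4→5 push 21
augment #2: 7→3→2→5 push 9
augment #3: 7→3→4→5 push 5
augment #4: 7→1→6→0→5 push 3
augment #5: 7→1→6→2→5 push 4
max flow = 42; residual-reachable set from 7 gives S-side
cut edges (S→T): {(0,5), (3,2), (4,5), (6,2)} total cap 42

Min-cut arcs: {(0,5), (3,2), (4,5), (6,2)} (total capacity 42)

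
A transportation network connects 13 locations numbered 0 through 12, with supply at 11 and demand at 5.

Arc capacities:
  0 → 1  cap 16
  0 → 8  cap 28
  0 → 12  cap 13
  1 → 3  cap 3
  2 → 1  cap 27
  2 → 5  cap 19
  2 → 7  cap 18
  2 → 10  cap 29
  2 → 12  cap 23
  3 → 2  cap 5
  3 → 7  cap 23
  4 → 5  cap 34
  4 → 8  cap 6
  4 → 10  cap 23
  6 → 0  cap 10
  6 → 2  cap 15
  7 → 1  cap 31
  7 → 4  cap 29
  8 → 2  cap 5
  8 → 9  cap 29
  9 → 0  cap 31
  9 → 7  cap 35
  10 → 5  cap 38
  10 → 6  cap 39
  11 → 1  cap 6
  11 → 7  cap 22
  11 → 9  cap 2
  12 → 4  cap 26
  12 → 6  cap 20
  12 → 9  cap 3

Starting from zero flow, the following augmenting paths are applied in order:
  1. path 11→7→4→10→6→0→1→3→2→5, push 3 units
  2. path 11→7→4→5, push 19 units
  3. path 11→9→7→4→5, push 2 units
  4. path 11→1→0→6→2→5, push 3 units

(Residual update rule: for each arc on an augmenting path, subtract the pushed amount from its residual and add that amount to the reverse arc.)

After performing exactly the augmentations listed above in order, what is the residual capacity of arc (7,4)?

Residual capacity of (7,4): 5

after path 1 (11→7→4→10→6→0→1→3→2→5, push 3): res(7,4)=26
after path 2 (11→7→4→5, push 19): res(7,4)=7
after path 3 (11→9→7→4→5, push 2): res(7,4)=5
after path 4 (11→1→0→6→2→5, push 3): res(7,4)=5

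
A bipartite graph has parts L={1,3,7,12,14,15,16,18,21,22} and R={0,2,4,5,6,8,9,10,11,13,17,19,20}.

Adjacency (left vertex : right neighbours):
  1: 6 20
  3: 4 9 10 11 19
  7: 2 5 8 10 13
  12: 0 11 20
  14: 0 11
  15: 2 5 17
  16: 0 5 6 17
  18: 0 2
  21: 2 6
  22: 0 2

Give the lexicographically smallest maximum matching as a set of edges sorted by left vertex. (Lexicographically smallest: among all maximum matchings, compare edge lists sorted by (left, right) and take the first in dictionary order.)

Lex-smallest maximum matching: {(1,6), (3,4), (7,8), (12,20), (14,11), (15,5), (16,17), (18,0), (21,2)}

|M| = 9 (so the lex-smallest maximum matching has 9 edges)
process left vertices in ascending order; for each, take the smallest-labelled available neighbour that still permits 9 edges overall, or leave it unmatched if none does
lex-smallest matching: {1-6, 3-4, 7-8, 12-20, 14-11, 15-5, 16-17, 18-0, 21-2}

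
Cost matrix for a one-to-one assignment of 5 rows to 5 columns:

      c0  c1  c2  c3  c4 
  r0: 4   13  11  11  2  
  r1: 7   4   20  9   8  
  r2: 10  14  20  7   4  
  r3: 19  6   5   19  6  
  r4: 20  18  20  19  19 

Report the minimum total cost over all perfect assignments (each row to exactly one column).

Minimum assignment cost: 36

optimal assignment: row0→col0 (cost 4), row1→col1 (cost 4), row2→col4 (cost 4), row3→col2 (cost 5), row4→col3 (cost 19)
total = 4 + 4 + 4 + 5 + 19 = 36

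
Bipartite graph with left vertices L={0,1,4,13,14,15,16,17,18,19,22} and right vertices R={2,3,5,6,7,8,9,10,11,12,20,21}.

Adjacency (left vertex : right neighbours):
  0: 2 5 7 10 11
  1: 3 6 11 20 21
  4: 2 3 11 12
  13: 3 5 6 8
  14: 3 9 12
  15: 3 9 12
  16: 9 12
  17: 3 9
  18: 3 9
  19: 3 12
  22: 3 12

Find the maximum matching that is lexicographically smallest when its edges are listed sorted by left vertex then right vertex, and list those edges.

|M| = 7 (so the lex-smallest maximum matching has 7 edges)
process left vertices in ascending order; for each, take the smallest-labelled available neighbour that still permits 7 edges overall, or leave it unmatched if none does
lex-smallest matching: {0-2, 1-6, 4-11, 13-5, 14-3, 15-9, 16-12}

Lex-smallest maximum matching: {(0,2), (1,6), (4,11), (13,5), (14,3), (15,9), (16,12)}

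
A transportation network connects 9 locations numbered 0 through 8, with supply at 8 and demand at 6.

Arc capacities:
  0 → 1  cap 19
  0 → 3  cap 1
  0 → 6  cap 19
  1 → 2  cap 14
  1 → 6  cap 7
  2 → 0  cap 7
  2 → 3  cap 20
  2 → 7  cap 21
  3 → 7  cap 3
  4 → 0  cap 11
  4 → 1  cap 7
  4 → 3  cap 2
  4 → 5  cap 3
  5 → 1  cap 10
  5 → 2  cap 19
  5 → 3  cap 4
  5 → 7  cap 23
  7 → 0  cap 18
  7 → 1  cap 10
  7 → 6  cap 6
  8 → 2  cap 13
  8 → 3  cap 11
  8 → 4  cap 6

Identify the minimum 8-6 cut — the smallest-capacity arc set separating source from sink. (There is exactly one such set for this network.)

augment #1: 8→2→0→6 push 7
augment #2: 8→2→7→6 push 6
augment #3: 8→4→0→6 push 6
augment #4: 8→3→7→0→6 push 3
max flow = 22; residual-reachable set from 8 gives S-side
cut edges (S→T): {(3,7), (8,2), (8,4)} total cap 22

Min-cut arcs: {(3,7), (8,2), (8,4)} (total capacity 22)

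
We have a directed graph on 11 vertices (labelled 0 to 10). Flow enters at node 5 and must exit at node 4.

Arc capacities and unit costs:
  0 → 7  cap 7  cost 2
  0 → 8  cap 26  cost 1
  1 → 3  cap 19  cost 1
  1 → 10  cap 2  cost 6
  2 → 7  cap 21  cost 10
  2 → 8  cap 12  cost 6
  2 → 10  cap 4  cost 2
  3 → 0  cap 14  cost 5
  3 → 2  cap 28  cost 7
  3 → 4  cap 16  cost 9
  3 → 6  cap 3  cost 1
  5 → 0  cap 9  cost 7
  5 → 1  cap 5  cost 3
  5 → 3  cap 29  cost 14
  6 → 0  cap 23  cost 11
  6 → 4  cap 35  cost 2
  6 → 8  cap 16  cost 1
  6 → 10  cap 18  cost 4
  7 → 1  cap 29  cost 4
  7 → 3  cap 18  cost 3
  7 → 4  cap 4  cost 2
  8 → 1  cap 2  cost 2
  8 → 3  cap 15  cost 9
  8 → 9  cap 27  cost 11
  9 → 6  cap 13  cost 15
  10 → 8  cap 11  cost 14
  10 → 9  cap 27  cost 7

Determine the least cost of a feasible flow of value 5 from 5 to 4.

shortest-cost path #1: 5→1→3→6→4 push 3 @ unit cost 7 (adds 21)
shortest-cost path #2: 5→0→7→4 push 2 @ unit cost 11 (adds 22)
total cost = 43

Minimum cost for 5 units: 43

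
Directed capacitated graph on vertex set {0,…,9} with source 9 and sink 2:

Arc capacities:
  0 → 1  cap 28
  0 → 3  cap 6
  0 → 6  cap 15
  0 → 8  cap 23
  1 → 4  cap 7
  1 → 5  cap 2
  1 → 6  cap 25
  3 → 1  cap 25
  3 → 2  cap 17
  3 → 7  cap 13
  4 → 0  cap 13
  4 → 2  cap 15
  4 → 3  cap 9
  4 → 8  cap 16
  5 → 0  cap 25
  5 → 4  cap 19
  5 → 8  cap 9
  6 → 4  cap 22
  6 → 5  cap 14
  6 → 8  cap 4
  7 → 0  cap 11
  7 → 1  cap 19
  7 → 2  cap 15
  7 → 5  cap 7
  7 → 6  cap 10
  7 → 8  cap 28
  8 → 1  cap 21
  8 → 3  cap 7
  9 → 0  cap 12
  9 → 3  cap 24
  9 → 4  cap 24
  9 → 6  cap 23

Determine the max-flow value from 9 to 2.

Maximum flow value: 45

augment #1: 9→3→2 bottleneck 17, total now 17
augment #2: 9→4→2 bottleneck 15, total now 32
augment #3: 9→3→7→2 bottleneck 7, total now 39
augment #4: 9→0→3→7→2 bottleneck 6, total now 45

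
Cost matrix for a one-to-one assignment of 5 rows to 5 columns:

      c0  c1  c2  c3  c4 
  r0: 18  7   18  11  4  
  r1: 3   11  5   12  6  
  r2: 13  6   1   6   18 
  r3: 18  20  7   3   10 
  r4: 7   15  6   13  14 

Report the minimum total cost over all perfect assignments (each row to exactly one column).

Minimum assignment cost: 22

optimal assignment: row0→col4 (cost 4), row1→col0 (cost 3), row2→col1 (cost 6), row3→col3 (cost 3), row4→col2 (cost 6)
total = 4 + 3 + 6 + 3 + 6 = 22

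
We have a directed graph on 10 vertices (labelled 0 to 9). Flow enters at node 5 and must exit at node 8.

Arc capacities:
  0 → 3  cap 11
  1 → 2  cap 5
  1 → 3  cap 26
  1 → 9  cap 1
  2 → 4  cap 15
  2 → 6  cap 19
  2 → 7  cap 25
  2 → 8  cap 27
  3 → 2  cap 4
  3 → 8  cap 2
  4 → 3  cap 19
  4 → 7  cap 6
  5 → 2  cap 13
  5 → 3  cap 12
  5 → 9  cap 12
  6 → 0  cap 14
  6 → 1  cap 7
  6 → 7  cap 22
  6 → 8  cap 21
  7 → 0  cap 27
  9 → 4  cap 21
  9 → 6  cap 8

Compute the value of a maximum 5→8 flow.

Maximum flow value: 27

augment #1: 5→2→8 bottleneck 13, total now 13
augment #2: 5→3→8 bottleneck 2, total now 15
augment #3: 5→3→2→8 bottleneck 4, total now 19
augment #4: 5→9→6→8 bottleneck 8, total now 27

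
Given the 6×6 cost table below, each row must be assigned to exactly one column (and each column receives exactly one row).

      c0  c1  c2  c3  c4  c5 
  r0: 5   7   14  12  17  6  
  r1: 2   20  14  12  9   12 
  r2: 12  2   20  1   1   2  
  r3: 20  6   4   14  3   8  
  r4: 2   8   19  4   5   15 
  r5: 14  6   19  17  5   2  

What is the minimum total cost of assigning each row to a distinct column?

optimal assignment: row0→col1 (cost 7), row1→col0 (cost 2), row2→col4 (cost 1), row3→col2 (cost 4), row4→col3 (cost 4), row5→col5 (cost 2)
total = 7 + 2 + 1 + 4 + 4 + 2 = 20

Minimum assignment cost: 20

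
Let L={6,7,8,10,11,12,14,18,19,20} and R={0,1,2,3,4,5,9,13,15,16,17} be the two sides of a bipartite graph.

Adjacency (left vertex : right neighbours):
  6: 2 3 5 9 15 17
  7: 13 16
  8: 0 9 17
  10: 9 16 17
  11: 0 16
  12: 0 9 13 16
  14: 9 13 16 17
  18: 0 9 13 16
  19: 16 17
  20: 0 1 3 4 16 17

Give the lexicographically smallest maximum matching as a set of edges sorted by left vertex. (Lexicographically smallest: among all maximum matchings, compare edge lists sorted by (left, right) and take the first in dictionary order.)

Lex-smallest maximum matching: {(6,2), (7,13), (8,0), (10,9), (11,16), (14,17), (20,1)}

|M| = 7 (so the lex-smallest maximum matching has 7 edges)
process left vertices in ascending order; for each, take the smallest-labelled available neighbour that still permits 7 edges overall, or leave it unmatched if none does
lex-smallest matching: {6-2, 7-13, 8-0, 10-9, 11-16, 14-17, 20-1}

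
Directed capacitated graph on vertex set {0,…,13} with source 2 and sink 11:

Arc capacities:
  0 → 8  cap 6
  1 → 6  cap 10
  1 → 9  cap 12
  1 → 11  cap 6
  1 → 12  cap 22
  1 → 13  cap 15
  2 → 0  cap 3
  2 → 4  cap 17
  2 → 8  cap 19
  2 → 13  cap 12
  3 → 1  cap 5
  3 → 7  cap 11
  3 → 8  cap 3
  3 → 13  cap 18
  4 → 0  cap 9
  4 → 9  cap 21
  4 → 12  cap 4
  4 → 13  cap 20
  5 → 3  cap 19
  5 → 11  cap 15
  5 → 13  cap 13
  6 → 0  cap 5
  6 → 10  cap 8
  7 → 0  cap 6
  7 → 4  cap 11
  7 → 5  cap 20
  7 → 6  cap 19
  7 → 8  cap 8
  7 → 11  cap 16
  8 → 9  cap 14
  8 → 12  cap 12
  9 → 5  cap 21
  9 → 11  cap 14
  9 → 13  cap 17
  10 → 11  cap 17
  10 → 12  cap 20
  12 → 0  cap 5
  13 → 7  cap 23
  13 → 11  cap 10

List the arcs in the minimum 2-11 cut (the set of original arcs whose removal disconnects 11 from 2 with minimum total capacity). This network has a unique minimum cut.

augment #1: 2→13→11 push 10
augment #2: 2→4→9→11 push 14
augment #3: 2→13→7→11 push 2
augment #4: 2→4→9→5→11 push 3
augment #5: 2→8→9→5→11 push 12
augment #6: 2→8→9→13→7→11 push 2
max flow = 43; residual-reachable set from 2 gives S-side
cut edges (S→T): {(2,4), (2,13), (8,9)} total cap 43

Min-cut arcs: {(2,4), (2,13), (8,9)} (total capacity 43)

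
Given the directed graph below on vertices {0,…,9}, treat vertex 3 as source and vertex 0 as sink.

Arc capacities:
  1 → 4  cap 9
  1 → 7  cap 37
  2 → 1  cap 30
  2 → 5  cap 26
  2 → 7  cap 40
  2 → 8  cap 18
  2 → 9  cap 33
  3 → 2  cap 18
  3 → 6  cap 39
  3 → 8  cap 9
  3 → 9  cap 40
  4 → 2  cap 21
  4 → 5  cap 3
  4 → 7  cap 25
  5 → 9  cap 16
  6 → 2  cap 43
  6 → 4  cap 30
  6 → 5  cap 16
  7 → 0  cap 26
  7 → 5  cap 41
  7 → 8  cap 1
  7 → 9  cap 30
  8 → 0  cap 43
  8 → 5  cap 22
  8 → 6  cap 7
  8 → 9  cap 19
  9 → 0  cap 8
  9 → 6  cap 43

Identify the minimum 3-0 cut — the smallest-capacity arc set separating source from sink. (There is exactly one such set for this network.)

Min-cut arcs: {(2,8), (3,8), (7,0), (7,8), (9,0)} (total capacity 62)

augment #1: 3→8→0 push 9
augment #2: 3→9→0 push 8
augment #3: 3→2→7→0 push 18
augment #4: 3→6→2→7→0 push 8
augment #5: 3→6→2→8→0 push 18
augment #6: 3→6→2→7→8→0 push 1
max flow = 62; residual-reachable set from 3 gives S-side
cut edges (S→T): {(2,8), (3,8), (7,0), (7,8), (9,0)} total cap 62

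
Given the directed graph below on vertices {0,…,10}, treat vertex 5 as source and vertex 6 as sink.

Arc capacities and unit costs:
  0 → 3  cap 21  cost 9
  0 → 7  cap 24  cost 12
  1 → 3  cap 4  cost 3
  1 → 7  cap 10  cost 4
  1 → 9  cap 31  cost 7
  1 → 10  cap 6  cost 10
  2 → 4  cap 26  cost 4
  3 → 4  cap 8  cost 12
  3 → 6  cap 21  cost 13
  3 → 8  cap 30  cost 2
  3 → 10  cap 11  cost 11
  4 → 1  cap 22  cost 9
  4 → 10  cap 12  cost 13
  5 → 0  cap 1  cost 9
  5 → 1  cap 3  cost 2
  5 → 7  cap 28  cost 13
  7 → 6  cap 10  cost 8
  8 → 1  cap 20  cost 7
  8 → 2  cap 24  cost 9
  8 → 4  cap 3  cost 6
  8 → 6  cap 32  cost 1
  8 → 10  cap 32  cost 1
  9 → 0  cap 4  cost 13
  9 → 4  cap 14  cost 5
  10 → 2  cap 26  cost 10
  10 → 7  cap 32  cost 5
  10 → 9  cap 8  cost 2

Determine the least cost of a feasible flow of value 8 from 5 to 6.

shortest-cost path #1: 5→1→3→8→6 push 3 @ unit cost 8 (adds 24)
shortest-cost path #2: 5→7→6 push 5 @ unit cost 21 (adds 105)
total cost = 129

Minimum cost for 8 units: 129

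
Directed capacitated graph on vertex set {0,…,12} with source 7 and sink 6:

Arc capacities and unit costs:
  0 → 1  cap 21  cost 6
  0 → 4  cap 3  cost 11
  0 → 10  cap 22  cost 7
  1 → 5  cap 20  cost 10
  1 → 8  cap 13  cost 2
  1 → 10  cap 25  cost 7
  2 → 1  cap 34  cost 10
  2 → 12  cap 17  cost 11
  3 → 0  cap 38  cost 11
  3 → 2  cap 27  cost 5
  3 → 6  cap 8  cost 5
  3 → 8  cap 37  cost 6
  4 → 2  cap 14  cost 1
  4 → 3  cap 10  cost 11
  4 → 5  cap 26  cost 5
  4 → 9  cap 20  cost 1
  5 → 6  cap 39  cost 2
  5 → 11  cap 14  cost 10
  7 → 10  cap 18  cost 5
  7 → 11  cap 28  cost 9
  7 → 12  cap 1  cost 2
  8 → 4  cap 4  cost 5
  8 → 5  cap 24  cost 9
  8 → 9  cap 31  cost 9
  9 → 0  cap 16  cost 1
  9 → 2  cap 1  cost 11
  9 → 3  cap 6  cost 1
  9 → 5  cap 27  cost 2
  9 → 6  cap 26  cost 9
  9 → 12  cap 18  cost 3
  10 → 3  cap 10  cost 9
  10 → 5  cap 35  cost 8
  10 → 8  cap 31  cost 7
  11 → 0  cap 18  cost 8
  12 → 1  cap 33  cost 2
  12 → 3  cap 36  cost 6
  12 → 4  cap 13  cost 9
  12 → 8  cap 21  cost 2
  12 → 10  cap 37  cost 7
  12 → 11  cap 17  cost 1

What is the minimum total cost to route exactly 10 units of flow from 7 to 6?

shortest-cost path #1: 7→12→3→6 push 1 @ unit cost 13 (adds 13)
shortest-cost path #2: 7→10→5→6 push 9 @ unit cost 15 (adds 135)
total cost = 148

Minimum cost for 10 units: 148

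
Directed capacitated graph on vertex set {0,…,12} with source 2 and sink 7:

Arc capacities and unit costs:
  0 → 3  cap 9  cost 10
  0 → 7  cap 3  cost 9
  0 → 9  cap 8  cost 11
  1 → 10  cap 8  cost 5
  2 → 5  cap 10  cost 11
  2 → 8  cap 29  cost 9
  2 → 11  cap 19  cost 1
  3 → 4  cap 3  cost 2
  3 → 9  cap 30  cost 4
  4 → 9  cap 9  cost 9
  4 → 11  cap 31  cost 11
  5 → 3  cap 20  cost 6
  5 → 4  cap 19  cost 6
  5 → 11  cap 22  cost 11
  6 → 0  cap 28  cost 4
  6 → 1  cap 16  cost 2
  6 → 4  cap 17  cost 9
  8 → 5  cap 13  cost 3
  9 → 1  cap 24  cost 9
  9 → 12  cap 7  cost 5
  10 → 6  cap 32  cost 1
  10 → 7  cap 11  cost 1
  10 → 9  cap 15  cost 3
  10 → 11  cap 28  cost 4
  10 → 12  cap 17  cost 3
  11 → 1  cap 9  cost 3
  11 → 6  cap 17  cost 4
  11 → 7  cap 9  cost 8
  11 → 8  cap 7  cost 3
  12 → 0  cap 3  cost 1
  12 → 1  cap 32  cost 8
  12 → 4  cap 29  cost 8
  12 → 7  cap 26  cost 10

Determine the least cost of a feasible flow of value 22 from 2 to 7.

Minimum cost for 22 units: 305

shortest-cost path #1: 2→11→7 push 9 @ unit cost 9 (adds 81)
shortest-cost path #2: 2→11→1→10→7 push 8 @ unit cost 10 (adds 80)
shortest-cost path #3: 2→11→6→0→7 push 2 @ unit cost 18 (adds 36)
shortest-cost path #4: 2→5→3→9→12→7 push 3 @ unit cost 36 (adds 108)
total cost = 305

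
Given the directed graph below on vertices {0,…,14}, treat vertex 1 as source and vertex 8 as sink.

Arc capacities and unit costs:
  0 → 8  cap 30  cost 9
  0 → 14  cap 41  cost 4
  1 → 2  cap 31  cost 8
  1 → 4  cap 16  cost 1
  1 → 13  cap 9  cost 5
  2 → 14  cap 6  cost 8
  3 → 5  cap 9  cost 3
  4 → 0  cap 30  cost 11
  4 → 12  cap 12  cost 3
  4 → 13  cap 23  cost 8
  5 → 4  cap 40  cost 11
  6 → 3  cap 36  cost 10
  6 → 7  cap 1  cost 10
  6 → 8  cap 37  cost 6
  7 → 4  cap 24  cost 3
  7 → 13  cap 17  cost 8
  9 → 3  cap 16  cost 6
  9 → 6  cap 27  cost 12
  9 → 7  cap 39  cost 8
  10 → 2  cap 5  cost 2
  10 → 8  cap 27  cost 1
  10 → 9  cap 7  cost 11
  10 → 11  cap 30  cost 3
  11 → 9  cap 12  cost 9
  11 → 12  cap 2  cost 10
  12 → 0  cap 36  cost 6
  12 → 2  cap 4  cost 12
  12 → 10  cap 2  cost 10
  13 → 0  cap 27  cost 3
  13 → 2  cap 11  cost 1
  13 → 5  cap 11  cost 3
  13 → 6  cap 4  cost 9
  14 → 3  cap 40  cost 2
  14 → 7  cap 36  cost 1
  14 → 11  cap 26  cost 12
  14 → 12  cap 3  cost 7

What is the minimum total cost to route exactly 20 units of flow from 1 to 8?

shortest-cost path #1: 1→4→12→10→8 push 2 @ unit cost 15 (adds 30)
shortest-cost path #2: 1→13→0→8 push 9 @ unit cost 17 (adds 153)
shortest-cost path #3: 1→4→12→0→8 push 9 @ unit cost 19 (adds 171)
total cost = 354

Minimum cost for 20 units: 354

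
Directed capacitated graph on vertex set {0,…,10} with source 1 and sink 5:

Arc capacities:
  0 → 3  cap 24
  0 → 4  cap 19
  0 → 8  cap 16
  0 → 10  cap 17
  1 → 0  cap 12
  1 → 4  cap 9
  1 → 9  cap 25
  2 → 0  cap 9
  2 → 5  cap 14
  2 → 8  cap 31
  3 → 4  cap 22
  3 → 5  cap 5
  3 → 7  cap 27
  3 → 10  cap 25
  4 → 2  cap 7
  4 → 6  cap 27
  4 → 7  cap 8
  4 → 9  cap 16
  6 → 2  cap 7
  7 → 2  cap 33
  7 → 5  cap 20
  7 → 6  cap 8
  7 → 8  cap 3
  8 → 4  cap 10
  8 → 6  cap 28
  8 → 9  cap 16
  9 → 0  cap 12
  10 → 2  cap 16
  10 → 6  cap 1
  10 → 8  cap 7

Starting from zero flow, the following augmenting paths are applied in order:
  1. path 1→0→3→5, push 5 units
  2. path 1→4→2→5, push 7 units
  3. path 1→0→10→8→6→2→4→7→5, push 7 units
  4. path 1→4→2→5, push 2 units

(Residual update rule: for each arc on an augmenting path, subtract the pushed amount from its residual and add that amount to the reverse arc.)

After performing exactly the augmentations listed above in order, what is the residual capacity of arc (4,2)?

Residual capacity of (4,2): 5

after path 1 (1→0→3→5, push 5): res(4,2)=7
after path 2 (1→4→2→5, push 7): res(4,2)=0
after path 3 (1→0→10→8→6→2→4→7→5, push 7): res(4,2)=7
after path 4 (1→4→2→5, push 2): res(4,2)=5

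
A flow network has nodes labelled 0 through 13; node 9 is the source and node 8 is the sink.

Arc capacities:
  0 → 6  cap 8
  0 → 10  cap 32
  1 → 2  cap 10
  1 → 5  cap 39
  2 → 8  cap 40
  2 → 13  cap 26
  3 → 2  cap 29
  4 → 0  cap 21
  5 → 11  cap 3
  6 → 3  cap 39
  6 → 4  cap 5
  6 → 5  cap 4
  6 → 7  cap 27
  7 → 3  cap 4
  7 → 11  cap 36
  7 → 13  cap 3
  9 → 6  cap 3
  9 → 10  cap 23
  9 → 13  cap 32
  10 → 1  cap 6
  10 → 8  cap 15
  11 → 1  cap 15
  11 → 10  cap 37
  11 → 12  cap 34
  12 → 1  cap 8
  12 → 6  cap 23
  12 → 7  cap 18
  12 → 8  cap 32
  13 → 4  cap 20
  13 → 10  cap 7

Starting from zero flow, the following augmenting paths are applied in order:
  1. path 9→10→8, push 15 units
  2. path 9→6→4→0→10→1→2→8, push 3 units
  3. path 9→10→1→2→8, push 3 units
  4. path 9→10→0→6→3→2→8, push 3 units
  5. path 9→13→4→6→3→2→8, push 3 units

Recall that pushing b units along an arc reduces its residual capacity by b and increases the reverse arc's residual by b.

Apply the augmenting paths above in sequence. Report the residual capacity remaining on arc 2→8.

Residual capacity of (2,8): 28

after path 1 (9→10→8, push 15): res(2,8)=40
after path 2 (9→6→4→0→10→1→2→8, push 3): res(2,8)=37
after path 3 (9→10→1→2→8, push 3): res(2,8)=34
after path 4 (9→10→0→6→3→2→8, push 3): res(2,8)=31
after path 5 (9→13→4→6→3→2→8, push 3): res(2,8)=28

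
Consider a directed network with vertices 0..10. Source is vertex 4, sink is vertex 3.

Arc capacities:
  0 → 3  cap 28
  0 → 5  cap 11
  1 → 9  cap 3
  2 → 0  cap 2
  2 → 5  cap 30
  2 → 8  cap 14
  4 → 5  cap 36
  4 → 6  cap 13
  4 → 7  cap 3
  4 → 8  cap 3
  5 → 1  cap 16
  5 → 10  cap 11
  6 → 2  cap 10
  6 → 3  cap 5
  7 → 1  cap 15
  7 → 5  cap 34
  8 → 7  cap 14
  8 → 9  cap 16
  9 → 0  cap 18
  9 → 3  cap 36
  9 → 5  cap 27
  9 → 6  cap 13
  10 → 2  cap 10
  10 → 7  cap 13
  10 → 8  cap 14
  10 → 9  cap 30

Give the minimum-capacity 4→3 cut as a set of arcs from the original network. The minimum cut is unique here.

augment #1: 4→6→3 push 5
augment #2: 4→8→9→3 push 3
augment #3: 4→5→1→9→3 push 3
augment #4: 4→5→10→9→3 push 11
augment #5: 4→6→2→0→3 push 2
augment #6: 4→6→2→8→9→3 push 6
max flow = 30; residual-reachable set from 4 gives S-side
cut edges (S→T): {(1,9), (4,6), (4,8), (5,10)} total cap 30

Min-cut arcs: {(1,9), (4,6), (4,8), (5,10)} (total capacity 30)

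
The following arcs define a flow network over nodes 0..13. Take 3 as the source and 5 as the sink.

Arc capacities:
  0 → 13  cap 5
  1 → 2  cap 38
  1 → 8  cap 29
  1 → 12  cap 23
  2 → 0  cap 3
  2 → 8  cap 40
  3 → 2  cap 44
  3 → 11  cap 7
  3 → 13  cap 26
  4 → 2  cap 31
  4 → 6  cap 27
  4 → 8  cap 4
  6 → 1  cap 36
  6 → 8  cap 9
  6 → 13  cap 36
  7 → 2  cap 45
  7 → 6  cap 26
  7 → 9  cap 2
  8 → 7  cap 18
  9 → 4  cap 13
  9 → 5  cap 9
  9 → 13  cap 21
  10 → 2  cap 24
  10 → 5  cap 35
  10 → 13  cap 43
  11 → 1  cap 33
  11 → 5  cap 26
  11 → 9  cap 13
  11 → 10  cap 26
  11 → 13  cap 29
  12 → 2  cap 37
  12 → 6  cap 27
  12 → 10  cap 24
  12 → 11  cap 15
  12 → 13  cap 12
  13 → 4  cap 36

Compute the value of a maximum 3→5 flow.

Maximum flow value: 32

augment #1: 3→11→5 bottleneck 7, total now 7
augment #2: 3→2→8→7→9→5 bottleneck 2, total now 9
augment #3: 3→13→4→6→1→12→10→5 bottleneck 23, total now 32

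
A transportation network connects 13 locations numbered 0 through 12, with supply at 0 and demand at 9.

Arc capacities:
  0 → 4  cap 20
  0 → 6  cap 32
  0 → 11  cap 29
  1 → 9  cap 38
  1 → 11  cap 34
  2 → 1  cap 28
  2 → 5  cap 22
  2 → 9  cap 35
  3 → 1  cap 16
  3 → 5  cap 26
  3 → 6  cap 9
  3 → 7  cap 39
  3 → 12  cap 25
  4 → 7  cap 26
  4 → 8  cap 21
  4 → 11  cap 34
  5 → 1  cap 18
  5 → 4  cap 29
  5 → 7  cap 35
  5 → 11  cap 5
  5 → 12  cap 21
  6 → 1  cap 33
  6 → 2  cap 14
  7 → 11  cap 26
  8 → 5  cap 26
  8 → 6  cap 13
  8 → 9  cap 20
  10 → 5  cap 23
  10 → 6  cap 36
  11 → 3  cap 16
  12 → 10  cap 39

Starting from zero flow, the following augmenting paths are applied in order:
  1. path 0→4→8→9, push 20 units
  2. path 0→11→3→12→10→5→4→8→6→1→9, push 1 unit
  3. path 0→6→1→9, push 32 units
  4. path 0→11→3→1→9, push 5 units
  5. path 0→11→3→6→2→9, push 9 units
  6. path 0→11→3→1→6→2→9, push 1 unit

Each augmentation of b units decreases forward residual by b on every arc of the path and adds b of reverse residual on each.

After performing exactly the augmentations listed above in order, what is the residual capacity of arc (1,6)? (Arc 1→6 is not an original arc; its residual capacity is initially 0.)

Residual capacity of (1,6): 32

after path 1 (0→4→8→9, push 20): res(1,6)=0
after path 2 (0→11→3→12→10→5→4→8→6→1→9, push 1): res(1,6)=1
after path 3 (0→6→1→9, push 32): res(1,6)=33
after path 4 (0→11→3→1→9, push 5): res(1,6)=33
after path 5 (0→11→3→6→2→9, push 9): res(1,6)=33
after path 6 (0→11→3→1→6→2→9, push 1): res(1,6)=32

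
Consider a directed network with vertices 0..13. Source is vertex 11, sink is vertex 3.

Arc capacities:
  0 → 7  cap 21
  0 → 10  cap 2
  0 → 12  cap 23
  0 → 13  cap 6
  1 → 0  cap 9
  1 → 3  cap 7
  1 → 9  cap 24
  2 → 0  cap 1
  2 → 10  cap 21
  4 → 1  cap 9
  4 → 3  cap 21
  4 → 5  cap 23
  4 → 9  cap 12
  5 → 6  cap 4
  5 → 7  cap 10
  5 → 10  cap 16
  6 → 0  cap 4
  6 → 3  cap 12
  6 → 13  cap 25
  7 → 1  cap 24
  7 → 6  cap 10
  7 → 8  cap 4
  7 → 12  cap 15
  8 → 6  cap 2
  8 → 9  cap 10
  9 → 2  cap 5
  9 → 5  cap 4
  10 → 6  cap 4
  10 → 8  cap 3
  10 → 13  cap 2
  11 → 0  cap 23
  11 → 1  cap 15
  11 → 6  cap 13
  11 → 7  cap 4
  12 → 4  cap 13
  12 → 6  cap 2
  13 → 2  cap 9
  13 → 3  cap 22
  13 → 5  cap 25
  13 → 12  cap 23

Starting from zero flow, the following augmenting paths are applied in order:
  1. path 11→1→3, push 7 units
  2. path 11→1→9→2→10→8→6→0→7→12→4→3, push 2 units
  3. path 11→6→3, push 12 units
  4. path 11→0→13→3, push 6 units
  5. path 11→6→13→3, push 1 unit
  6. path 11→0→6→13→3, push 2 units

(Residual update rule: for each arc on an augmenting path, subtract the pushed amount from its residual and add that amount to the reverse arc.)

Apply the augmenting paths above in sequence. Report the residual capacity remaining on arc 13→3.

Residual capacity of (13,3): 13

after path 1 (11→1→3, push 7): res(13,3)=22
after path 2 (11→1→9→2→10→8→6→0→7→12→4→3, push 2): res(13,3)=22
after path 3 (11→6→3, push 12): res(13,3)=22
after path 4 (11→0→13→3, push 6): res(13,3)=16
after path 5 (11→6→13→3, push 1): res(13,3)=15
after path 6 (11→0→6→13→3, push 2): res(13,3)=13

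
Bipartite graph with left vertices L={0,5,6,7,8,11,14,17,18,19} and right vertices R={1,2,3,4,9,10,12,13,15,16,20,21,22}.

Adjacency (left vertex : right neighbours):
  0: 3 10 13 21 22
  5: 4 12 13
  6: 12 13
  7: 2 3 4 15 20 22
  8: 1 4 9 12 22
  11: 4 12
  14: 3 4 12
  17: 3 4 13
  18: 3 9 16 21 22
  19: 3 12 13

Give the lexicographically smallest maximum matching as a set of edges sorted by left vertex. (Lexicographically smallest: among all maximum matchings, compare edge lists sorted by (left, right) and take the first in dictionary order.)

|M| = 8 (so the lex-smallest maximum matching has 8 edges)
process left vertices in ascending order; for each, take the smallest-labelled available neighbour that still permits 8 edges overall, or leave it unmatched if none does
lex-smallest matching: {0-10, 5-4, 6-12, 7-2, 8-1, 14-3, 17-13, 18-9}

Lex-smallest maximum matching: {(0,10), (5,4), (6,12), (7,2), (8,1), (14,3), (17,13), (18,9)}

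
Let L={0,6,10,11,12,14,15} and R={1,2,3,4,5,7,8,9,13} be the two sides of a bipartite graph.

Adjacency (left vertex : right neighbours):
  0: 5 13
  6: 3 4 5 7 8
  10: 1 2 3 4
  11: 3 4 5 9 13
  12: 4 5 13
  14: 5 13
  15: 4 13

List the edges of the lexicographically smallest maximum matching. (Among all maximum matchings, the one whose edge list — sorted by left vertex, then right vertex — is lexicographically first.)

|M| = 6 (so the lex-smallest maximum matching has 6 edges)
process left vertices in ascending order; for each, take the smallest-labelled available neighbour that still permits 6 edges overall, or leave it unmatched if none does
lex-smallest matching: {0-5, 6-3, 10-1, 11-9, 12-4, 14-13}

Lex-smallest maximum matching: {(0,5), (6,3), (10,1), (11,9), (12,4), (14,13)}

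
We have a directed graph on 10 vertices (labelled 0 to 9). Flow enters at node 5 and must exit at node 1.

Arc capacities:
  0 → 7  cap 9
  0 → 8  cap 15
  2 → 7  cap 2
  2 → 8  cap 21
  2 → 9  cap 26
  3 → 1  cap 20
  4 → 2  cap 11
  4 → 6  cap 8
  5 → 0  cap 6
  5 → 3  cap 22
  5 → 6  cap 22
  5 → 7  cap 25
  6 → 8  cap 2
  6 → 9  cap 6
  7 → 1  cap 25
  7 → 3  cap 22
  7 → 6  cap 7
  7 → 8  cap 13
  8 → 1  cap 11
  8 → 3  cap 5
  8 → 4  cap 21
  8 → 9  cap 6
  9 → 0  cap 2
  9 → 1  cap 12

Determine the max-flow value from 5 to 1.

Maximum flow value: 59

augment #1: 5→3→1 bottleneck 20, total now 20
augment #2: 5→7→1 bottleneck 25, total now 45
augment #3: 5→0→8→1 bottleneck 6, total now 51
augment #4: 5→6→8→1 bottleneck 2, total now 53
augment #5: 5→6→9→1 bottleneck 6, total now 59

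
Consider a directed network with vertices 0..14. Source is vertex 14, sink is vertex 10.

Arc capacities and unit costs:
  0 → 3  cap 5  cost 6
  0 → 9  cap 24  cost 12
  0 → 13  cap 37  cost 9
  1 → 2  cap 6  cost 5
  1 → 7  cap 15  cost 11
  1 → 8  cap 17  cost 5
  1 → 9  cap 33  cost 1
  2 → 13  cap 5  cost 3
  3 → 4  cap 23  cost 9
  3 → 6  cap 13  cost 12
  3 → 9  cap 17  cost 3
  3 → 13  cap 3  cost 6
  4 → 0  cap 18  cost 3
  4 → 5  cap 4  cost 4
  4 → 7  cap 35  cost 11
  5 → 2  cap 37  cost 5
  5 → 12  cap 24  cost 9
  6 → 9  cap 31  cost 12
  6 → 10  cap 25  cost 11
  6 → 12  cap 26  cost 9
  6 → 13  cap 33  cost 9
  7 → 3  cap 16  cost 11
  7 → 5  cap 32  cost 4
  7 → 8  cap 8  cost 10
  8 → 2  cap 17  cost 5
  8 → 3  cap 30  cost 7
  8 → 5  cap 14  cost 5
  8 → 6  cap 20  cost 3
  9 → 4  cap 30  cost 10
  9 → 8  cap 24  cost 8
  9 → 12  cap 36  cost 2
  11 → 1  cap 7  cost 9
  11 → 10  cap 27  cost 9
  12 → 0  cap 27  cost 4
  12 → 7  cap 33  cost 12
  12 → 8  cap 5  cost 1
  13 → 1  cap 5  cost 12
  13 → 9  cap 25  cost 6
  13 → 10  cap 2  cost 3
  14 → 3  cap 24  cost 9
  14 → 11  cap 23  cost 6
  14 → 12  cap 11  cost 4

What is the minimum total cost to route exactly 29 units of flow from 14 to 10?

Minimum cost for 29 units: 455

shortest-cost path #1: 14→11→10 push 23 @ unit cost 15 (adds 345)
shortest-cost path #2: 14→12→8→2→13→10 push 2 @ unit cost 16 (adds 32)
shortest-cost path #3: 14→12→8→6→10 push 3 @ unit cost 19 (adds 57)
shortest-cost path #4: 14→3→13→2→8→6→10 push 1 @ unit cost 21 (adds 21)
total cost = 455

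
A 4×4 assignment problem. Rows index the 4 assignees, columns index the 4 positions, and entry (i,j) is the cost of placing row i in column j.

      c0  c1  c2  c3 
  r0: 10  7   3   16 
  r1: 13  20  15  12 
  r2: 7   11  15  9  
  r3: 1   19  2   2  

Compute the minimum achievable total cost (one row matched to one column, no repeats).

Minimum assignment cost: 27

optimal assignment: row0→col2 (cost 3), row1→col3 (cost 12), row2→col1 (cost 11), row3→col0 (cost 1)
total = 3 + 12 + 11 + 1 = 27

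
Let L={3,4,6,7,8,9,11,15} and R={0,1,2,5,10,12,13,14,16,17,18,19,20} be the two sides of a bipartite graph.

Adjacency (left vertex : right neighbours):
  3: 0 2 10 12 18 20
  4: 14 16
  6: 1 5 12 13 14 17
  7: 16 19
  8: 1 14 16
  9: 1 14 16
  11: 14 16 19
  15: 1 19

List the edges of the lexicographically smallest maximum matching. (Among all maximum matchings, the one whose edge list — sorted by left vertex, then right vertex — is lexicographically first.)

|M| = 6 (so the lex-smallest maximum matching has 6 edges)
process left vertices in ascending order; for each, take the smallest-labelled available neighbour that still permits 6 edges overall, or leave it unmatched if none does
lex-smallest matching: {3-0, 4-14, 6-5, 7-16, 8-1, 11-19}

Lex-smallest maximum matching: {(3,0), (4,14), (6,5), (7,16), (8,1), (11,19)}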